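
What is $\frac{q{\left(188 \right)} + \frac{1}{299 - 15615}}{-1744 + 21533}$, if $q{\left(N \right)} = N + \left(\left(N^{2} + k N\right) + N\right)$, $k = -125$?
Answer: $\frac{187161519}{303088324} \approx 0.61751$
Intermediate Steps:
$q{\left(N \right)} = N^{2} - 123 N$ ($q{\left(N \right)} = N + \left(\left(N^{2} - 125 N\right) + N\right) = N + \left(N^{2} - 124 N\right) = N^{2} - 123 N$)
$\frac{q{\left(188 \right)} + \frac{1}{299 - 15615}}{-1744 + 21533} = \frac{188 \left(-123 + 188\right) + \frac{1}{299 - 15615}}{-1744 + 21533} = \frac{188 \cdot 65 + \frac{1}{-15316}}{19789} = \left(12220 - \frac{1}{15316}\right) \frac{1}{19789} = \frac{187161519}{15316} \cdot \frac{1}{19789} = \frac{187161519}{303088324}$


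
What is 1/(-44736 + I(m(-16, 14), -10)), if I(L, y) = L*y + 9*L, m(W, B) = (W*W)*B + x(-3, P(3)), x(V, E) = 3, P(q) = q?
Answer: -1/48323 ≈ -2.0694e-5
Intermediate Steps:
m(W, B) = 3 + B*W² (m(W, B) = (W*W)*B + 3 = W²*B + 3 = B*W² + 3 = 3 + B*W²)
I(L, y) = 9*L + L*y
1/(-44736 + I(m(-16, 14), -10)) = 1/(-44736 + (3 + 14*(-16)²)*(9 - 10)) = 1/(-44736 + (3 + 14*256)*(-1)) = 1/(-44736 + (3 + 3584)*(-1)) = 1/(-44736 + 3587*(-1)) = 1/(-44736 - 3587) = 1/(-48323) = -1/48323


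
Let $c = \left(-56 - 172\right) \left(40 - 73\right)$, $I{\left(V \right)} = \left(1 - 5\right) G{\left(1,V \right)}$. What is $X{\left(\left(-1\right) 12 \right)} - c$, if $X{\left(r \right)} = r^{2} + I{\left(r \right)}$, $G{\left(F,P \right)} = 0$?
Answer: $-7380$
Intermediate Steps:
$I{\left(V \right)} = 0$ ($I{\left(V \right)} = \left(1 - 5\right) 0 = \left(-4\right) 0 = 0$)
$X{\left(r \right)} = r^{2}$ ($X{\left(r \right)} = r^{2} + 0 = r^{2}$)
$c = 7524$ ($c = \left(-228\right) \left(-33\right) = 7524$)
$X{\left(\left(-1\right) 12 \right)} - c = \left(\left(-1\right) 12\right)^{2} - 7524 = \left(-12\right)^{2} - 7524 = 144 - 7524 = -7380$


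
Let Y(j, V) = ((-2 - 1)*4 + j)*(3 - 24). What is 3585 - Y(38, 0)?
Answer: 4131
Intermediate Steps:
Y(j, V) = 252 - 21*j (Y(j, V) = (-3*4 + j)*(-21) = (-12 + j)*(-21) = 252 - 21*j)
3585 - Y(38, 0) = 3585 - (252 - 21*38) = 3585 - (252 - 798) = 3585 - 1*(-546) = 3585 + 546 = 4131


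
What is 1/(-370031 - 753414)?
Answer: -1/1123445 ≈ -8.9012e-7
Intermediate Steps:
1/(-370031 - 753414) = 1/(-1123445) = -1/1123445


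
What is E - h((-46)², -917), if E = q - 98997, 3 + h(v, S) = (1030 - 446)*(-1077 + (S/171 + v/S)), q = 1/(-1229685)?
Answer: 34351670378763841/64274405265 ≈ 5.3445e+5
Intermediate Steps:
q = -1/1229685 ≈ -8.1322e-7
h(v, S) = -628971 + 584*S/171 + 584*v/S (h(v, S) = -3 + (1030 - 446)*(-1077 + (S/171 + v/S)) = -3 + 584*(-1077 + (S*(1/171) + v/S)) = -3 + 584*(-1077 + (S/171 + v/S)) = -3 + 584*(-1077 + S/171 + v/S) = -3 + (-628968 + 584*S/171 + 584*v/S) = -628971 + 584*S/171 + 584*v/S)
E = -121735125946/1229685 (E = -1/1229685 - 98997 = -121735125946/1229685 ≈ -98997.)
E - h((-46)², -917) = -121735125946/1229685 - (-628971 + (584/171)*(-917) + 584*(-46)²/(-917)) = -121735125946/1229685 - (-628971 - 535528/171 + 584*2116*(-1/917)) = -121735125946/1229685 - (-628971 - 535528/171 - 1235744/917) = -121735125946/1229685 - 1*(-99329446997/156807) = -121735125946/1229685 + 99329446997/156807 = 34351670378763841/64274405265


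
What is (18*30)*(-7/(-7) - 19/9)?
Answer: -600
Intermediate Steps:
(18*30)*(-7/(-7) - 19/9) = 540*(-7*(-1/7) - 19*1/9) = 540*(1 - 19/9) = 540*(-10/9) = -600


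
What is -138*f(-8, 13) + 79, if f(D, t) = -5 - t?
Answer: 2563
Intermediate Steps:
-138*f(-8, 13) + 79 = -138*(-5 - 1*13) + 79 = -138*(-5 - 13) + 79 = -138*(-18) + 79 = 2484 + 79 = 2563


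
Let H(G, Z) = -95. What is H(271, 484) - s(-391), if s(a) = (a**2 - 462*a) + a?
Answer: -333227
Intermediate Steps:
s(a) = a**2 - 461*a
H(271, 484) - s(-391) = -95 - (-391)*(-461 - 391) = -95 - (-391)*(-852) = -95 - 1*333132 = -95 - 333132 = -333227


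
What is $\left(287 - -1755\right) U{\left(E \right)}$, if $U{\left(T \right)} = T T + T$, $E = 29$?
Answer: $1776540$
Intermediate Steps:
$U{\left(T \right)} = T + T^{2}$ ($U{\left(T \right)} = T^{2} + T = T + T^{2}$)
$\left(287 - -1755\right) U{\left(E \right)} = \left(287 - -1755\right) 29 \left(1 + 29\right) = \left(287 + 1755\right) 29 \cdot 30 = 2042 \cdot 870 = 1776540$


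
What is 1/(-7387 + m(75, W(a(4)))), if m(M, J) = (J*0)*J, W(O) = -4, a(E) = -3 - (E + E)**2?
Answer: -1/7387 ≈ -0.00013537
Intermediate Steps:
a(E) = -3 - 4*E**2 (a(E) = -3 - (2*E)**2 = -3 - 4*E**2)
m(M, J) = 0 (m(M, J) = 0*J = 0)
1/(-7387 + m(75, W(a(4)))) = 1/(-7387 + 0) = 1/(-7387) = -1/7387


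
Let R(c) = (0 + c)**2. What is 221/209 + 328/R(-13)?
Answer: 105901/35321 ≈ 2.9982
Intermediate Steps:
R(c) = c**2
221/209 + 328/R(-13) = 221/209 + 328/((-13)**2) = 221*(1/209) + 328/169 = 221/209 + 328*(1/169) = 221/209 + 328/169 = 105901/35321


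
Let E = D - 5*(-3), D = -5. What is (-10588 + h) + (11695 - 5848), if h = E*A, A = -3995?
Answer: -44691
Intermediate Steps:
E = 10 (E = -5 - 5*(-3) = -5 + 15 = 10)
h = -39950 (h = 10*(-3995) = -39950)
(-10588 + h) + (11695 - 5848) = (-10588 - 39950) + (11695 - 5848) = -50538 + 5847 = -44691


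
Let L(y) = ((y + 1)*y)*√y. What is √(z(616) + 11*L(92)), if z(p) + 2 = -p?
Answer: √(-618 + 188232*√23) ≈ 949.79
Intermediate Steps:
z(p) = -2 - p
L(y) = y^(3/2)*(1 + y) (L(y) = ((1 + y)*y)*√y = (y*(1 + y))*√y = y^(3/2)*(1 + y))
√(z(616) + 11*L(92)) = √((-2 - 1*616) + 11*(92^(3/2)*(1 + 92))) = √((-2 - 616) + 11*((184*√23)*93)) = √(-618 + 11*(17112*√23)) = √(-618 + 188232*√23)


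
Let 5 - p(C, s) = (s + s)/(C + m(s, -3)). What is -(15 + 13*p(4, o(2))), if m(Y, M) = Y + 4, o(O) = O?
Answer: -374/5 ≈ -74.800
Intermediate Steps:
m(Y, M) = 4 + Y
p(C, s) = 5 - 2*s/(4 + C + s) (p(C, s) = 5 - (s + s)/(C + (4 + s)) = 5 - 2*s/(4 + C + s))
-(15 + 13*p(4, o(2))) = -(15 + 13*((20 + 3*2 + 5*4)/(4 + 4 + 2))) = -(15 + 13*((20 + 6 + 20)/10)) = -(15 + 13*((⅒)*46)) = -(15 + 13*(23/5)) = -(15 + 299/5) = -1*374/5 = -374/5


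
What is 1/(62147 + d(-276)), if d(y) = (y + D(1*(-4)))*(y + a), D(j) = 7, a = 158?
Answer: 1/93889 ≈ 1.0651e-5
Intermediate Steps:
d(y) = (7 + y)*(158 + y) (d(y) = (y + 7)*(y + 158) = (7 + y)*(158 + y))
1/(62147 + d(-276)) = 1/(62147 + (1106 + (-276)² + 165*(-276))) = 1/(62147 + (1106 + 76176 - 45540)) = 1/(62147 + 31742) = 1/93889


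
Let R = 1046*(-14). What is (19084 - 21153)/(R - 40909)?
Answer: 2069/55553 ≈ 0.037244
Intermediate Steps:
R = -14644
(19084 - 21153)/(R - 40909) = (19084 - 21153)/(-14644 - 40909) = -2069/(-55553) = -2069*(-1/55553) = 2069/55553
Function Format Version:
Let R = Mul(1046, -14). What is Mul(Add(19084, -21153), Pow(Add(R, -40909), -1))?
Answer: Rational(2069, 55553) ≈ 0.037244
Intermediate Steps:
R = -14644
Mul(Add(19084, -21153), Pow(Add(R, -40909), -1)) = Mul(Add(19084, -21153), Pow(Add(-14644, -40909), -1)) = Mul(-2069, Pow(-55553, -1)) = Mul(-2069, Rational(-1, 55553)) = Rational(2069, 55553)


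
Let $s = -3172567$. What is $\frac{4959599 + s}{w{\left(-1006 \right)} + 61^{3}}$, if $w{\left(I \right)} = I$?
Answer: $\frac{1787032}{225975} \approx 7.9081$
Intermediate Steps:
$\frac{4959599 + s}{w{\left(-1006 \right)} + 61^{3}} = \frac{4959599 - 3172567}{-1006 + 61^{3}} = \frac{1787032}{-1006 + 226981} = \frac{1787032}{225975}$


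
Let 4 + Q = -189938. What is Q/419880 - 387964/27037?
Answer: -28005631029/1892049260 ≈ -14.802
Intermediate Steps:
Q = -189942 (Q = -4 - 189938 = -189942)
Q/419880 - 387964/27037 = -189942/419880 - 387964/27037 = -189942*1/419880 - 387964*1/27037 = -31657/69980 - 387964/27037 = -28005631029/1892049260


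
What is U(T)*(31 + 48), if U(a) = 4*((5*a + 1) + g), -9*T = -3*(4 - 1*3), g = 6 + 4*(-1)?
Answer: 4424/3 ≈ 1474.7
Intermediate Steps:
g = 2 (g = 6 - 4 = 2)
T = ⅓ (T = -(-1)*(4 - 1*3)/3 = -(-1)*(4 - 3)/3 = -(-1)/3 = -⅑*(-3) = ⅓ ≈ 0.33333)
U(a) = 12 + 20*a (U(a) = 4*((5*a + 1) + 2) = 4*((1 + 5*a) + 2) = 4*(3 + 5*a) = 12 + 20*a)
U(T)*(31 + 48) = (12 + 20*(⅓))*(31 + 48) = (12 + 20/3)*79 = (56/3)*79 = 4424/3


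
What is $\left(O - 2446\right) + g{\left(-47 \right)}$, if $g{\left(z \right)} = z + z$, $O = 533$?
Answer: $-2007$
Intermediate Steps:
$g{\left(z \right)} = 2 z$
$\left(O - 2446\right) + g{\left(-47 \right)} = \left(533 - 2446\right) + 2 \left(-47\right) = -1913 - 94 = -2007$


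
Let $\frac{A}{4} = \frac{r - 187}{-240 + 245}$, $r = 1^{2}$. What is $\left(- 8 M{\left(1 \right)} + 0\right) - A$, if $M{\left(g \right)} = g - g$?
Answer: $\frac{744}{5} \approx 148.8$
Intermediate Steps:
$r = 1$
$M{\left(g \right)} = 0$
$A = - \frac{744}{5}$ ($A = 4 \frac{1 - 187}{-240 + 245} = 4 \left(- \frac{186}{5}\right) = - \frac{744}{5} \approx -148.8$)
$\left(- 8 M{\left(1 \right)} + 0\right) - A = \left(\left(-8\right) 0 + 0\right) - - \frac{744}{5} = \left(0 + 0\right) + \frac{744}{5} = 0 + \frac{744}{5} = \frac{744}{5}$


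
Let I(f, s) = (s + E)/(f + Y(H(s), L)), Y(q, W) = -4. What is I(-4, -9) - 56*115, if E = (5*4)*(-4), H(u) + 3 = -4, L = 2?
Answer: -51431/8 ≈ -6428.9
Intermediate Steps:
H(u) = -7 (H(u) = -3 - 4 = -7)
E = -80 (E = 20*(-4) = -80)
I(f, s) = (-80 + s)/(-4 + f) (I(f, s) = (s - 80)/(f - 4) = (-80 + s)/(-4 + f))
I(-4, -9) - 56*115 = (-80 - 9)/(-4 - 4) - 56*115 = -89/(-8) - 6440 = -⅛*(-89) - 6440 = 89/8 - 6440 = -51431/8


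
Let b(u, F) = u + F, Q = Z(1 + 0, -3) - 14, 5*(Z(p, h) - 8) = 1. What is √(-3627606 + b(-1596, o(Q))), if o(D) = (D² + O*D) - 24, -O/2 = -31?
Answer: I*√90738799/5 ≈ 1905.1*I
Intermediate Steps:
O = 62 (O = -2*(-31) = 62)
Z(p, h) = 41/5 (Z(p, h) = 8 + (⅕)*1 = 8 + ⅕ = 41/5)
Q = -29/5 (Q = 41/5 - 14 = -29/5 ≈ -5.8000)
o(D) = -24 + D² + 62*D (o(D) = (D² + 62*D) - 24 = -24 + D² + 62*D)
b(u, F) = F + u
√(-3627606 + b(-1596, o(Q))) = √(-3627606 + ((-24 + (-29/5)² + 62*(-29/5)) - 1596)) = √(-3627606 + ((-24 + 841/25 - 1798/5) - 1596)) = √(-3627606 + (-8749/25 - 1596)) = √(-3627606 - 48649/25) = √(-90738799/25) = I*√90738799/5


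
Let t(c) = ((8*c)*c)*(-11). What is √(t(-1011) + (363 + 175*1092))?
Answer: I*√89755185 ≈ 9473.9*I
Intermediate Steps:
t(c) = -88*c² (t(c) = (8*c²)*(-11) = -88*c²)
√(t(-1011) + (363 + 175*1092)) = √(-88*(-1011)² + (363 + 175*1092)) = √(-88*1022121 + (363 + 191100)) = √(-89946648 + 191463) = √(-89755185) = I*√89755185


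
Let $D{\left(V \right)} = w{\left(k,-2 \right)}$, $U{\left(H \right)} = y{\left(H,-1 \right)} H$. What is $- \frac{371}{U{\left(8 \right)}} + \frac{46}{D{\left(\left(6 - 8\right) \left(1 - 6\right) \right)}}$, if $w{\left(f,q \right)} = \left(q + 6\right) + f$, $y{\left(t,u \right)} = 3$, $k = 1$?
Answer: $- \frac{751}{120} \approx -6.2583$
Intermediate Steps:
$U{\left(H \right)} = 3 H$
$w{\left(f,q \right)} = 6 + f + q$ ($w{\left(f,q \right)} = \left(6 + q\right) + f = 6 + f + q$)
$D{\left(V \right)} = 5$ ($D{\left(V \right)} = 6 + 1 - 2 = 5$)
$- \frac{371}{U{\left(8 \right)}} + \frac{46}{D{\left(\left(6 - 8\right) \left(1 - 6\right) \right)}} = - \frac{371}{3 \cdot 8} + \frac{46}{5} = - \frac{371}{24} + 46 \cdot \frac{1}{5} = \left(-371\right) \frac{1}{24} + \frac{46}{5} = - \frac{371}{24} + \frac{46}{5} = - \frac{751}{120}$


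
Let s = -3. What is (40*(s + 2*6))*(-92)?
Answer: -33120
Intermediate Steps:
(40*(s + 2*6))*(-92) = (40*(-3 + 2*6))*(-92) = (40*(-3 + 12))*(-92) = (40*9)*(-92) = 360*(-92) = -33120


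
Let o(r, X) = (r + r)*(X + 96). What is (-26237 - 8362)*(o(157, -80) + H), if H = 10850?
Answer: -549224526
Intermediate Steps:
o(r, X) = 2*r*(96 + X) (o(r, X) = (2*r)*(96 + X) = 2*r*(96 + X))
(-26237 - 8362)*(o(157, -80) + H) = (-26237 - 8362)*(2*157*(96 - 80) + 10850) = -34599*(2*157*16 + 10850) = -34599*(5024 + 10850) = -34599*15874 = -549224526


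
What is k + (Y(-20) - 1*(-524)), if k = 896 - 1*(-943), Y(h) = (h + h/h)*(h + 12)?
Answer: 2515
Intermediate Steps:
Y(h) = (1 + h)*(12 + h) (Y(h) = (h + 1)*(12 + h) = (1 + h)*(12 + h))
k = 1839 (k = 896 + 943 = 1839)
k + (Y(-20) - 1*(-524)) = 1839 + ((12 + (-20)² + 13*(-20)) - 1*(-524)) = 1839 + ((12 + 400 - 260) + 524) = 1839 + (152 + 524) = 1839 + 676 = 2515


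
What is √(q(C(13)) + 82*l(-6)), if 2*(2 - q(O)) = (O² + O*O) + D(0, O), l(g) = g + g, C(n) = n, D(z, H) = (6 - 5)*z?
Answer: I*√1151 ≈ 33.926*I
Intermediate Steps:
D(z, H) = z (D(z, H) = 1*z = z)
l(g) = 2*g
q(O) = 2 - O² (q(O) = 2 - ((O² + O*O) + 0)/2 = 2 - ((O² + O²) + 0)/2 = 2 - (2*O² + 0)/2 = 2 - O²)
√(q(C(13)) + 82*l(-6)) = √((2 - 1*13²) + 82*(2*(-6))) = √((2 - 1*169) + 82*(-12)) = √((2 - 169) - 984) = √(-167 - 984) = √(-1151) = I*√1151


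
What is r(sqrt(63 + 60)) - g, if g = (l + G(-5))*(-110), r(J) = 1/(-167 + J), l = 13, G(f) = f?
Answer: 24433913/27766 - sqrt(123)/27766 ≈ 879.99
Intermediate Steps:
g = -880 (g = (13 - 5)*(-110) = 8*(-110) = -880)
r(sqrt(63 + 60)) - g = 1/(-167 + sqrt(63 + 60)) - 1*(-880) = 1/(-167 + sqrt(123)) + 880 = 880 + 1/(-167 + sqrt(123))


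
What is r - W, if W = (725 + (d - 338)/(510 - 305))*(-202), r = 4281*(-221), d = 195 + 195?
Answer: -163917951/205 ≈ -7.9960e+5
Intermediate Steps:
d = 390
r = -946101
W = -30032754/205 (W = (725 + (390 - 338)/(510 - 305))*(-202) = (725 + 52/205)*(-202) = (148677/205)*(-202) = -30032754/205 ≈ -1.4650e+5)
r - W = -946101 - 1*(-30032754/205) = -946101 + 30032754/205 = -163917951/205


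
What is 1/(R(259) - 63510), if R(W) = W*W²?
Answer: 1/17310469 ≈ 5.7768e-8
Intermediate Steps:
R(W) = W³
1/(R(259) - 63510) = 1/(259³ - 63510) = 1/(17373979 - 63510) = 1/17310469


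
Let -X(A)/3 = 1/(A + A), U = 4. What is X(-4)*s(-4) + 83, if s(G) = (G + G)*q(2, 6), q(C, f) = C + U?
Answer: 65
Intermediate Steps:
X(A) = -3/(2*A) (X(A) = -3/(A + A) = -3*1/(2*A) = -3/(2*A))
q(C, f) = 4 + C (q(C, f) = C + 4 = 4 + C)
s(G) = 12*G (s(G) = (G + G)*(4 + 2) = (2*G)*6 = 12*G)
X(-4)*s(-4) + 83 = (-3/2/(-4))*(12*(-4)) + 83 = -3/2*(-¼)*(-48) + 83 = (3/8)*(-48) + 83 = -18 + 83 = 65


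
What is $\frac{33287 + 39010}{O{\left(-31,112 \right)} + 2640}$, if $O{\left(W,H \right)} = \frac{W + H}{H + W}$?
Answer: $\frac{72297}{2641} \approx 27.375$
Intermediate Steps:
$O{\left(W,H \right)} = 1$ ($O{\left(W,H \right)} = \frac{H + W}{H + W} = 1$)
$\frac{33287 + 39010}{O{\left(-31,112 \right)} + 2640} = \frac{33287 + 39010}{1 + 2640} = \frac{72297}{2641}$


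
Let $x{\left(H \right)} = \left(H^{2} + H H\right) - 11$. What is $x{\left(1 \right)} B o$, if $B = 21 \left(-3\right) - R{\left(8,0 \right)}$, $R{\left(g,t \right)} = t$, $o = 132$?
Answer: $74844$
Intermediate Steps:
$B = -63$ ($B = 21 \left(-3\right) - 0 = -63 + 0 = -63$)
$x{\left(H \right)} = -11 + 2 H^{2}$ ($x{\left(H \right)} = \left(H^{2} + H^{2}\right) - 11 = 2 H^{2} - 11 = -11 + 2 H^{2}$)
$x{\left(1 \right)} B o = \left(-11 + 2 \cdot 1^{2}\right) \left(-63\right) 132 = \left(-11 + 2 \cdot 1\right) \left(-63\right) 132 = \left(-11 + 2\right) \left(-63\right) 132 = \left(-9\right) \left(-63\right) 132 = 567 \cdot 132 = 74844$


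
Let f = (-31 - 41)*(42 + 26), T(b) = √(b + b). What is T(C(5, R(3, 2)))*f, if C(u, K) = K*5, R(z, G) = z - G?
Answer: -4896*√10 ≈ -15483.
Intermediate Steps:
C(u, K) = 5*K
T(b) = √2*√b (T(b) = √(2*b) = √2*√b)
f = -4896 (f = -72*68 = -4896)
T(C(5, R(3, 2)))*f = (√2*√(5*(3 - 1*2)))*(-4896) = (√2*√(5*(3 - 2)))*(-4896) = (√2*√(5*1))*(-4896) = (√2*√5)*(-4896) = √10*(-4896) = -4896*√10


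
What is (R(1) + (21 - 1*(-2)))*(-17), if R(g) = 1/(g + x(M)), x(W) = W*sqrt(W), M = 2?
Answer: -2720/7 - 34*sqrt(2)/7 ≈ -395.44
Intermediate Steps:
x(W) = W**(3/2)
R(g) = 1/(g + 2*sqrt(2)) (R(g) = 1/(g + 2**(3/2)) = 1/(g + 2*sqrt(2)))
(R(1) + (21 - 1*(-2)))*(-17) = (1/(1 + 2*sqrt(2)) + (21 - 1*(-2)))*(-17) = (1/(1 + 2*sqrt(2)) + (21 + 2))*(-17) = (1/(1 + 2*sqrt(2)) + 23)*(-17) = (23 + 1/(1 + 2*sqrt(2)))*(-17) = -391 - 17/(1 + 2*sqrt(2))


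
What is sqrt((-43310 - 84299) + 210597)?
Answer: 2*sqrt(20747) ≈ 288.08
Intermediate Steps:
sqrt((-43310 - 84299) + 210597) = sqrt(-127609 + 210597) = sqrt(82988) = 2*sqrt(20747)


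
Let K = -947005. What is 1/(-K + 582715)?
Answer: 1/1529720 ≈ 6.5371e-7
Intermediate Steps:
1/(-K + 582715) = 1/(-1*(-947005) + 582715) = 1/(947005 + 582715) = 1/1529720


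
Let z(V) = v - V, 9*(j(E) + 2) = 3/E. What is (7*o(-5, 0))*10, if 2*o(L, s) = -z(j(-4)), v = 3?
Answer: -2135/12 ≈ -177.92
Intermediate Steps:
j(E) = -2 + 1/(3*E) (j(E) = -2 + (3/E)/9 = -2 + 1/(3*E))
z(V) = 3 - V
o(L, s) = -61/24 (o(L, s) = (-(3 - (-2 + (⅓)/(-4))))/2 = (-(3 - (-2 + (⅓)*(-¼))))/2 = (-(3 - (-2 - 1/12)))/2 = (-(3 - 1*(-25/12)))/2 = (-(3 + 25/12))/2 = (-1*61/12)/2 = (½)*(-61/12) = -61/24)
(7*o(-5, 0))*10 = (7*(-61/24))*10 = -427/24*10 = -2135/12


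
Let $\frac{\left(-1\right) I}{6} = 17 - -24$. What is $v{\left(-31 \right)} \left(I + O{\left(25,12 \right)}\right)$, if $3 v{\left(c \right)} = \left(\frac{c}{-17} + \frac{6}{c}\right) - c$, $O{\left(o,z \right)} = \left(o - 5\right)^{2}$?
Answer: $\frac{882728}{527} \approx 1675.0$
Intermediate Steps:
$I = -246$ ($I = - 6 \left(17 - -24\right) = - 6 \left(17 + 24\right) = \left(-6\right) 41 = -246$)
$O{\left(o,z \right)} = \left(-5 + o\right)^{2}$
$v{\left(c \right)} = \frac{2}{c} - \frac{6 c}{17}$ ($v{\left(c \right)} = \frac{\left(\frac{c}{-17} + \frac{6}{c}\right) - c}{3} = \frac{\left(c \left(- \frac{1}{17}\right) + \frac{6}{c}\right) - c}{3} = \frac{\left(- \frac{c}{17} + \frac{6}{c}\right) - c}{3} = \frac{\left(\frac{6}{c} - \frac{c}{17}\right) - c}{3} = \frac{\frac{6}{c} - \frac{18 c}{17}}{3} = \frac{2}{c} - \frac{6 c}{17}$)
$v{\left(-31 \right)} \left(I + O{\left(25,12 \right)}\right) = \left(\frac{2}{-31} - - \frac{186}{17}\right) \left(-246 + \left(-5 + 25\right)^{2}\right) = \left(2 \left(- \frac{1}{31}\right) + \frac{186}{17}\right) \left(-246 + 20^{2}\right) = \left(- \frac{2}{31} + \frac{186}{17}\right) \left(-246 + 400\right) = \frac{5732}{527} \cdot 154 = \frac{882728}{527}$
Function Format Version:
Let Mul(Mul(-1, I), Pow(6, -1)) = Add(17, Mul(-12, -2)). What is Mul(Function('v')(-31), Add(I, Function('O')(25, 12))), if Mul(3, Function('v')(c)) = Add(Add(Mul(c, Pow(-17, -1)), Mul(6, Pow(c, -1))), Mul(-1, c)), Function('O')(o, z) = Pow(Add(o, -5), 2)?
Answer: Rational(882728, 527) ≈ 1675.0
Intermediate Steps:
I = -246 (I = Mul(-6, Add(17, Mul(-12, -2))) = Mul(-6, Add(17, 24)) = Mul(-6, 41) = -246)
Function('O')(o, z) = Pow(Add(-5, o), 2)
Function('v')(c) = Add(Mul(2, Pow(c, -1)), Mul(Rational(-6, 17), c)) (Function('v')(c) = Mul(Rational(1, 3), Add(Add(Mul(c, Pow(-17, -1)), Mul(6, Pow(c, -1))), Mul(-1, c))) = Mul(Rational(1, 3), Add(Add(Mul(c, Rational(-1, 17)), Mul(6, Pow(c, -1))), Mul(-1, c))) = Mul(Rational(1, 3), Add(Add(Mul(Rational(-1, 17), c), Mul(6, Pow(c, -1))), Mul(-1, c))) = Mul(Rational(1, 3), Add(Add(Mul(6, Pow(c, -1)), Mul(Rational(-1, 17), c)), Mul(-1, c))) = Mul(Rational(1, 3), Add(Mul(6, Pow(c, -1)), Mul(Rational(-18, 17), c))) = Add(Mul(2, Pow(c, -1)), Mul(Rational(-6, 17), c)))
Mul(Function('v')(-31), Add(I, Function('O')(25, 12))) = Mul(Add(Mul(2, Pow(-31, -1)), Mul(Rational(-6, 17), -31)), Add(-246, Pow(Add(-5, 25), 2))) = Mul(Add(Mul(2, Rational(-1, 31)), Rational(186, 17)), Add(-246, Pow(20, 2))) = Mul(Add(Rational(-2, 31), Rational(186, 17)), Add(-246, 400)) = Mul(Rational(5732, 527), 154) = Rational(882728, 527)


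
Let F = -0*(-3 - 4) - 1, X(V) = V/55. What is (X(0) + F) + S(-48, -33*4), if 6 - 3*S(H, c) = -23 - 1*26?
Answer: 52/3 ≈ 17.333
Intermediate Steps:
S(H, c) = 55/3 (S(H, c) = 2 - (-23 - 1*26)/3 = 2 - (-23 - 26)/3 = 2 - 1/3*(-49) = 2 + 49/3 = 55/3)
X(V) = V/55 (X(V) = V*(1/55) = V/55)
F = -1 (F = -0*(-7) - 1 = -13*0 - 1 = 0 - 1 = -1)
(X(0) + F) + S(-48, -33*4) = ((1/55)*0 - 1) + 55/3 = (0 - 1) + 55/3 = -1 + 55/3 = 52/3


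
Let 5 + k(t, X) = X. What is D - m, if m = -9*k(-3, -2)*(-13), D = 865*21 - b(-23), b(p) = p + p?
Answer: 19030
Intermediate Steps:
b(p) = 2*p
k(t, X) = -5 + X
D = 18211 (D = 865*21 - 2*(-23) = 18165 - 1*(-46) = 18165 + 46 = 18211)
m = -819 (m = -9*(-5 - 2)*(-13) = -9*(-7)*(-13) = 63*(-13) = -819)
D - m = 18211 - 1*(-819) = 18211 + 819 = 19030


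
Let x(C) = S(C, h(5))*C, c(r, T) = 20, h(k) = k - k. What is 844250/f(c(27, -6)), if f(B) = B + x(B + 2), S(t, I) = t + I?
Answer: 422125/252 ≈ 1675.1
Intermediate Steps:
h(k) = 0
S(t, I) = I + t
x(C) = C**2 (x(C) = (0 + C)*C = C*C = C**2)
f(B) = B + (2 + B)**2 (f(B) = B + (B + 2)**2 = B + (2 + B)**2)
844250/f(c(27, -6)) = 844250/(20 + (2 + 20)**2) = 844250/(20 + 22**2) = 844250/(20 + 484) = 844250/504 = 844250*(1/504) = 422125/252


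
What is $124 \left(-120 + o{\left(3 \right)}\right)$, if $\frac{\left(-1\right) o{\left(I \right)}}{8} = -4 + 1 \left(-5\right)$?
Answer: $-5952$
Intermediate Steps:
$o{\left(I \right)} = 72$ ($o{\left(I \right)} = - 8 \left(-4 + 1 \left(-5\right)\right) = - 8 \left(-4 - 5\right) = \left(-8\right) \left(-9\right) = 72$)
$124 \left(-120 + o{\left(3 \right)}\right) = 124 \left(-120 + 72\right) = 124 \left(-48\right) = -5952$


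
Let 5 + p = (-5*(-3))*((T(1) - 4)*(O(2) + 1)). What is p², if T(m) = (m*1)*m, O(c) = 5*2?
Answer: 250000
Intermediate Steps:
O(c) = 10
T(m) = m² (T(m) = m*m = m²)
p = -500 (p = -5 + (-5*(-3))*((1² - 4)*(10 + 1)) = -5 + 15*((1 - 4)*11) = -5 + 15*(-3*11) = -5 + 15*(-33) = -5 - 495 = -500)
p² = (-500)² = 250000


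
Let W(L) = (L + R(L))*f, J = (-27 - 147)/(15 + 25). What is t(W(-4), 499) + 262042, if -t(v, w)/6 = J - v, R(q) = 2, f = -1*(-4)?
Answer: 2620201/10 ≈ 2.6202e+5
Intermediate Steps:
J = -87/20 (J = -174/40 = -174*1/40 = -87/20 ≈ -4.3500)
f = 4
W(L) = 8 + 4*L (W(L) = (L + 2)*4 = (2 + L)*4 = 8 + 4*L)
t(v, w) = 261/10 + 6*v (t(v, w) = -6*(-87/20 - v) = 261/10 + 6*v)
t(W(-4), 499) + 262042 = (261/10 + 6*(8 + 4*(-4))) + 262042 = (261/10 + 6*(8 - 16)) + 262042 = (261/10 + 6*(-8)) + 262042 = (261/10 - 48) + 262042 = -219/10 + 262042 = 2620201/10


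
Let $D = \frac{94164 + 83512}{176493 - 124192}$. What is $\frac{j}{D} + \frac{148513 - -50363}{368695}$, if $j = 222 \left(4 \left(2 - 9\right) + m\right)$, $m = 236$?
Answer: $\frac{222613138772124}{16377063205} \approx 13593.0$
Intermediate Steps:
$D = \frac{177676}{52301} \approx 3.3972$
$j = 46176$ ($j = 222 \left(4 \left(2 - 9\right) + 236\right) = 222 \left(4 \left(-7\right) + 236\right) = 222 \left(-28 + 236\right) = 222 \cdot 208 = 46176$)
$\frac{j}{D} + \frac{148513 - -50363}{368695} = \frac{46176}{\frac{177676}{52301}} + \frac{148513 - -50363}{368695} = 46176 \cdot \frac{52301}{177676} + \left(148513 + 50363\right) \frac{1}{368695} = \frac{603762744}{44419} + 198876 \cdot \frac{1}{368695} = \frac{603762744}{44419} + \frac{198876}{368695} = \frac{222613138772124}{16377063205}$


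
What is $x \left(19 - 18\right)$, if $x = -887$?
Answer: $-887$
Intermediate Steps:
$x \left(19 - 18\right) = - 887 \left(19 - 18\right) = \left(-887\right) 1 = -887$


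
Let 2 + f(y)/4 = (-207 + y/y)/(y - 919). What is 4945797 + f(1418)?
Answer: 2467947887/499 ≈ 4.9458e+6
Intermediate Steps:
f(y) = -8 - 824/(-919 + y) (f(y) = -8 + 4*((-207 + y/y)/(y - 919)) = -8 + 4*((-207 + 1)/(-919 + y)) = -8 + 4*(-206/(-919 + y)) = -8 - 824/(-919 + y))
4945797 + f(1418) = 4945797 + 8*(816 - 1*1418)/(-919 + 1418) = 4945797 + 8*(816 - 1418)/499 = 4945797 + 8*(1/499)*(-602) = 4945797 - 4816/499 = 2467947887/499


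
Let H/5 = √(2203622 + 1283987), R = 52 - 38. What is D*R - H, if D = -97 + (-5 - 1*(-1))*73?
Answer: -5446 - 5*√3487609 ≈ -14784.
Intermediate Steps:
R = 14
D = -389 (D = -97 + (-5 + 1)*73 = -97 - 4*73 = -97 - 292 = -389)
H = 5*√3487609 (H = 5*√(2203622 + 1283987) = 5*√3487609 ≈ 9337.6)
D*R - H = -389*14 - 5*√3487609 = -5446 - 5*√3487609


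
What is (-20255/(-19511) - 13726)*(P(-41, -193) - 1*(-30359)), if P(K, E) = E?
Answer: -8078084693346/19511 ≈ -4.1403e+8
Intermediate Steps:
(-20255/(-19511) - 13726)*(P(-41, -193) - 1*(-30359)) = (-20255/(-19511) - 13726)*(-193 - 1*(-30359)) = (-20255*(-1/19511) - 13726)*(-193 + 30359) = (20255/19511 - 13726)*30166 = -267787731/19511*30166 = -8078084693346/19511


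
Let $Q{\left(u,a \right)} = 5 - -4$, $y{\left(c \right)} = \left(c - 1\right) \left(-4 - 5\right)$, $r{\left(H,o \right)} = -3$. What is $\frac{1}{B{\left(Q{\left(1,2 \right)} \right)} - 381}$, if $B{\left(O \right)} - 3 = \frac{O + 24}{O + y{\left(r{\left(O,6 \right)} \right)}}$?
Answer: $- \frac{15}{5659} \approx -0.0026506$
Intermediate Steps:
$y{\left(c \right)} = 9 - 9 c$ ($y{\left(c \right)} = \left(-1 + c\right) \left(-9\right) = 9 - 9 c$)
$Q{\left(u,a \right)} = 9$ ($Q{\left(u,a \right)} = 5 + 4 = 9$)
$B{\left(O \right)} = 3 + \frac{24 + O}{36 + O}$ ($B{\left(O \right)} = 3 + \frac{O + 24}{O + \left(9 - -27\right)} = 3 + \frac{24 + O}{O + \left(9 + 27\right)} = 3 + \frac{24 + O}{O + 36} = 3 + \frac{24 + O}{36 + O}$)
$\frac{1}{B{\left(Q{\left(1,2 \right)} \right)} - 381} = \frac{1}{\frac{4 \left(33 + 9\right)}{36 + 9} - 381} = \frac{1}{4 \cdot \frac{1}{45} \cdot 42 - 381} = \frac{1}{\frac{56}{15} - 381} = \frac{1}{- \frac{5659}{15}} = - \frac{15}{5659}$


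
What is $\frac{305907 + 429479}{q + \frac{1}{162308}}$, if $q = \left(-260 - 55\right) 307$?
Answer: $- \frac{119359030888}{15695995139} \approx -7.6044$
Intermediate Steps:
$q = -96705$ ($q = \left(-315\right) 307 = -96705$)
$\frac{305907 + 429479}{q + \frac{1}{162308}} = \frac{305907 + 429479}{-96705 + \frac{1}{162308}} = \frac{735386}{-96705 + \frac{1}{162308}} = \frac{735386}{- \frac{15695995139}{162308}} = 735386 \left(- \frac{162308}{15695995139}\right) = - \frac{119359030888}{15695995139}$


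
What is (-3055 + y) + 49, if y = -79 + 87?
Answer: -2998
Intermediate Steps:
y = 8
(-3055 + y) + 49 = (-3055 + 8) + 49 = -3047 + 49 = -2998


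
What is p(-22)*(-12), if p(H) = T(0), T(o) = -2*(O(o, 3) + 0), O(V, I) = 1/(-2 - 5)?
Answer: -24/7 ≈ -3.4286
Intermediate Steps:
O(V, I) = -⅐ (O(V, I) = 1/(-7) = -⅐)
T(o) = 2/7 (T(o) = -2*(-⅐ + 0) = -2*(-⅐) = 2/7)
p(H) = 2/7
p(-22)*(-12) = (2/7)*(-12) = -24/7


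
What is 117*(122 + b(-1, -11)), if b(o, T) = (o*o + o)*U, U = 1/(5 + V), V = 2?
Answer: 14274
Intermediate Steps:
U = ⅐ (U = 1/(5 + 2) = 1/7 = ⅐ ≈ 0.14286)
b(o, T) = o/7 + o²/7 (b(o, T) = (o*o + o)*(⅐) = (o² + o)*(⅐) = (o + o²)*(⅐) = o/7 + o²/7)
117*(122 + b(-1, -11)) = 117*(122 + (⅐)*(-1)*(1 - 1)) = 117*(122 + (⅐)*(-1)*0) = 117*(122 + 0) = 117*122 = 14274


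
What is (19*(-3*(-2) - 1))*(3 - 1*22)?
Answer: -1805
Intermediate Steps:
(19*(-3*(-2) - 1))*(3 - 1*22) = (19*(6 - 1))*(3 - 22) = (19*5)*(-19) = 95*(-19) = -1805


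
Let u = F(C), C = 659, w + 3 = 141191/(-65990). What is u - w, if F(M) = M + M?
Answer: 87313981/65990 ≈ 1323.1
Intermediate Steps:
w = -339161/65990 (w = -3 + 141191/(-65990) = -3 + 141191*(-1/65990) = -3 - 141191/65990 = -339161/65990 ≈ -5.1396)
F(M) = 2*M
u = 1318 (u = 2*659 = 1318)
u - w = 1318 - 1*(-339161/65990) = 1318 + 339161/65990 = 87313981/65990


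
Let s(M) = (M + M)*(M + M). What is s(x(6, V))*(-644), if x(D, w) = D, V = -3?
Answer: -92736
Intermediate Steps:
s(M) = 4*M² (s(M) = (2*M)*(2*M) = 4*M²)
s(x(6, V))*(-644) = (4*6²)*(-644) = (4*36)*(-644) = 144*(-644) = -92736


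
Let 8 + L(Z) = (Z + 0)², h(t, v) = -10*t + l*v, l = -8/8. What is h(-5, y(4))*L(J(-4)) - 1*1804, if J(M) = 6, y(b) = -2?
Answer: -348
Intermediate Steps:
l = -1 (l = -8*⅛ = -1)
h(t, v) = -v - 10*t (h(t, v) = -10*t - v = -v - 10*t)
L(Z) = -8 + Z² (L(Z) = -8 + (Z + 0)² = -8 + Z²)
h(-5, y(4))*L(J(-4)) - 1*1804 = (-1*(-2) - 10*(-5))*(-8 + 6²) - 1*1804 = (2 + 50)*(-8 + 36) - 1804 = 52*28 - 1804 = 1456 - 1804 = -348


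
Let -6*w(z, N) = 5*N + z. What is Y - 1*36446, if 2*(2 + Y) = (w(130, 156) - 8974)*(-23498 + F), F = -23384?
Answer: 641634913/3 ≈ 2.1388e+8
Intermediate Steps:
w(z, N) = -5*N/6 - z/6 (w(z, N) = -(5*N + z)/6 = -(z + 5*N)/6 = -5*N/6 - z/6)
Y = 641744251/3 (Y = -2 + (((-⅚*156 - ⅙*130) - 8974)*(-23498 - 23384))/2 = -2 + (((-130 - 65/3) - 8974)*(-46882))/2 = -2 + ((-455/3 - 8974)*(-46882))/2 = -2 + (-27377/3*(-46882))/2 = -2 + (½)*(1283488514/3) = -2 + 641744257/3 = 641744251/3 ≈ 2.1391e+8)
Y - 1*36446 = 641744251/3 - 1*36446 = 641744251/3 - 36446 = 641634913/3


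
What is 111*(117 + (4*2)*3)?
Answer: 15651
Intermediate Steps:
111*(117 + (4*2)*3) = 111*(117 + 8*3) = 111*(117 + 24) = 111*141 = 15651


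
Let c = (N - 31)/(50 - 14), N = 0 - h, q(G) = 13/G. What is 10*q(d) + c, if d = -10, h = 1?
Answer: -125/9 ≈ -13.889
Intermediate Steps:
N = -1 (N = 0 - 1*1 = 0 - 1 = -1)
c = -8/9 (c = (-1 - 31)/(50 - 14) = -32/36 = -32*1/36 = -8/9 ≈ -0.88889)
10*q(d) + c = 10*(13/(-10)) - 8/9 = 10*(13*(-1/10)) - 8/9 = 10*(-13/10) - 8/9 = -13 - 8/9 = -125/9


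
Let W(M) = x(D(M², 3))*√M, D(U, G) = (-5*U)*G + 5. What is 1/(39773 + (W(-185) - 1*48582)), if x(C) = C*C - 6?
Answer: -8809/12849720243168951895137141 - 263548756894*I*√185/12849720243168951895137141 ≈ -6.8554e-22 - 2.7897e-13*I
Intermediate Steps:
D(U, G) = 5 - 5*G*U (D(U, G) = -5*G*U + 5 = 5 - 5*G*U)
x(C) = -6 + C² (x(C) = C² - 6 = -6 + C²)
W(M) = √M*(-6 + (5 - 15*M²)²) (W(M) = (-6 + (5 - 5*3*M²)²)*√M = (-6 + (5 - 15*M²)²)*√M = √M*(-6 + (5 - 15*M²)²))
1/(39773 + (W(-185) - 1*48582)) = 1/(39773 + (√(-185)*(-6 + 25*(-1 + 3*(-185)²)²) - 1*48582)) = 1/(39773 + ((I*√185)*(-6 + 25*(-1 + 3*34225)²) - 48582)) = 1/(39773 + ((I*√185)*(-6 + 25*(-1 + 102675)²) - 48582)) = 1/(39773 + ((I*√185)*(-6 + 25*102674²) - 48582)) = 1/(39773 + ((I*√185)*(-6 + 25*10541950276) - 48582)) = 1/(39773 + ((I*√185)*(-6 + 263548756900) - 48582)) = 1/(39773 + ((I*√185)*263548756894 - 48582)) = 1/(39773 + (263548756894*I*√185 - 48582)) = 1/(39773 + (-48582 + 263548756894*I*√185)) = 1/(-8809 + 263548756894*I*√185)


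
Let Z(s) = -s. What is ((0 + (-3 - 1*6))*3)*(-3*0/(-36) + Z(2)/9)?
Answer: 6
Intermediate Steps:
((0 + (-3 - 1*6))*3)*(-3*0/(-36) + Z(2)/9) = ((0 + (-3 - 1*6))*3)*(-3*0/(-36) - 1*2/9) = ((0 + (-3 - 6))*3)*(0*(-1/36) - 2*1/9) = ((0 - 9)*3)*(0 - 2/9) = -9*3*(-2/9) = -27*(-2/9) = 6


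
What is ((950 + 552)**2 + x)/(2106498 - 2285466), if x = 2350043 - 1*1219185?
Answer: -564477/29828 ≈ -18.924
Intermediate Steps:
x = 1130858 (x = 2350043 - 1219185 = 1130858)
((950 + 552)**2 + x)/(2106498 - 2285466) = ((950 + 552)**2 + 1130858)/(2106498 - 2285466) = (1502**2 + 1130858)/(-178968) = (2256004 + 1130858)*(-1/178968) = 3386862*(-1/178968) = -564477/29828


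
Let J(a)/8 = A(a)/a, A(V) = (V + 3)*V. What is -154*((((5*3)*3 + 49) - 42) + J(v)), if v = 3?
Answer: -15400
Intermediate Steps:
A(V) = V*(3 + V) (A(V) = (3 + V)*V = V*(3 + V))
J(a) = 24 + 8*a (J(a) = 8*((a*(3 + a))/a) = 8*(3 + a) = 24 + 8*a)
-154*((((5*3)*3 + 49) - 42) + J(v)) = -154*((((5*3)*3 + 49) - 42) + (24 + 8*3)) = -154*(((15*3 + 49) - 42) + (24 + 24)) = -154*(((45 + 49) - 42) + 48) = -154*((94 - 42) + 48) = -154*(52 + 48) = -154*100 = -15400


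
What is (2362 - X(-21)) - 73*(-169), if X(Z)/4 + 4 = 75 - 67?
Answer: 14683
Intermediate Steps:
X(Z) = 16 (X(Z) = -16 + 4*(75 - 67) = -16 + 4*8 = -16 + 32 = 16)
(2362 - X(-21)) - 73*(-169) = (2362 - 1*16) - 73*(-169) = (2362 - 16) + 12337 = 2346 + 12337 = 14683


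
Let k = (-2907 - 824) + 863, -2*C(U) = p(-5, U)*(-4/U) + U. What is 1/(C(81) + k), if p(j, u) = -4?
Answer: -162/471193 ≈ -0.00034381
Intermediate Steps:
C(U) = -8/U - U/2 (C(U) = -(-(-16)/U + U)/2 = -(16/U + U)/2 = -(U + 16/U)/2 = -8/U - U/2)
k = -2868 (k = -3731 + 863 = -2868)
1/(C(81) + k) = 1/((-8/81 - ½*81) - 2868) = 1/((-8*1/81 - 81/2) - 2868) = 1/((-8/81 - 81/2) - 2868) = 1/(-6577/162 - 2868) = 1/(-471193/162) = -162/471193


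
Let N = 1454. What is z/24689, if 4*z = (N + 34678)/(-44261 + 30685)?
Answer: -9033/335177864 ≈ -2.6950e-5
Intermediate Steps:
z = -9033/13576 (z = ((1454 + 34678)/(-44261 + 30685))/4 = (36132/(-13576))/4 = (36132*(-1/13576))/4 = (1/4)*(-9033/3394) = -9033/13576 ≈ -0.66537)
z/24689 = -9033/13576/24689 = -9033/13576*1/24689 = -9033/335177864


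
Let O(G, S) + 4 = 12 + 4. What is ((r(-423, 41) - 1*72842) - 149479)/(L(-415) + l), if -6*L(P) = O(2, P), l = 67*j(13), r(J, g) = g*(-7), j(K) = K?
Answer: -222608/869 ≈ -256.17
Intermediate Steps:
r(J, g) = -7*g
O(G, S) = 12 (O(G, S) = -4 + (12 + 4) = -4 + 16 = 12)
l = 871 (l = 67*13 = 871)
L(P) = -2 (L(P) = -1/6*12 = -2)
((r(-423, 41) - 1*72842) - 149479)/(L(-415) + l) = ((-7*41 - 1*72842) - 149479)/(-2 + 871) = ((-287 - 72842) - 149479)/869 = (-73129 - 149479)*(1/869) = -222608*1/869 = -222608/869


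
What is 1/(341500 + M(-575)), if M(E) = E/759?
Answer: 33/11269475 ≈ 2.9283e-6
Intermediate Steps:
M(E) = E/759 (M(E) = E*(1/759) = E/759)
1/(341500 + M(-575)) = 1/(341500 + (1/759)*(-575)) = 1/(341500 - 25/33) = 1/(11269475/33) = 33/11269475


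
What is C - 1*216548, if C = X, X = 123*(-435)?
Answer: -270053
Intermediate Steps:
X = -53505
C = -53505
C - 1*216548 = -53505 - 1*216548 = -53505 - 216548 = -270053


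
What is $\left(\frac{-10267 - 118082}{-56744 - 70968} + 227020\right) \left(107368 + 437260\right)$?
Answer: $\frac{303664741941421}{2456} \approx 1.2364 \cdot 10^{11}$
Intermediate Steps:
$\left(\frac{-10267 - 118082}{-56744 - 70968} + 227020\right) \left(107368 + 437260\right) = \left(- \frac{128349}{-127712} + 227020\right) 544628 = \left(\left(-128349\right) \left(- \frac{1}{127712}\right) + 227020\right) 544628 = \left(\frac{9873}{9824} + 227020\right) 544628 = \frac{2230254353}{9824} \cdot 544628 = \frac{303664741941421}{2456}$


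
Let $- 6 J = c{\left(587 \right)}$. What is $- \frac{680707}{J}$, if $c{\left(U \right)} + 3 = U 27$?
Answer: $\frac{680707}{2641} \approx 257.75$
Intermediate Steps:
$c{\left(U \right)} = -3 + 27 U$ ($c{\left(U \right)} = -3 + U 27 = -3 + 27 U$)
$J = -2641$ ($J = - \frac{-3 + 27 \cdot 587}{6} = - \frac{-3 + 15849}{6} = \left(- \frac{1}{6}\right) 15846 = -2641$)
$- \frac{680707}{J} = - \frac{680707}{-2641} = \left(-680707\right) \left(- \frac{1}{2641}\right) = \frac{680707}{2641}$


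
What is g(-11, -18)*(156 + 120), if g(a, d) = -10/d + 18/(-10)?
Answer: -5152/15 ≈ -343.47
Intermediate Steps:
g(a, d) = -9/5 - 10/d (g(a, d) = -10/d + 18*(-1/10) = -10/d - 9/5 = -9/5 - 10/d)
g(-11, -18)*(156 + 120) = (-9/5 - 10/(-18))*(156 + 120) = (-9/5 - 10*(-1/18))*276 = (-9/5 + 5/9)*276 = -56/45*276 = -5152/15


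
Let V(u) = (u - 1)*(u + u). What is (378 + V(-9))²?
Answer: 311364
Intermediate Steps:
V(u) = 2*u*(-1 + u) (V(u) = (-1 + u)*(2*u) = 2*u*(-1 + u))
(378 + V(-9))² = (378 + 2*(-9)*(-1 - 9))² = (378 + 2*(-9)*(-10))² = (378 + 180)² = 558² = 311364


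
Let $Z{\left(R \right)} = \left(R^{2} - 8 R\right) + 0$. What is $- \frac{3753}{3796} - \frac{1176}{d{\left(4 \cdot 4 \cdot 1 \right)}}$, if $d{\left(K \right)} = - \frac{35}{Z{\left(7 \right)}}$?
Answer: $- \frac{4482861}{18980} \approx -236.19$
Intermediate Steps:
$Z{\left(R \right)} = R^{2} - 8 R$
$d{\left(K \right)} = 5$ ($d{\left(K \right)} = - \frac{35}{7 \left(-8 + 7\right)} = - \frac{35}{7 \left(-1\right)} = - \frac{35}{-7} = \left(-35\right) \left(- \frac{1}{7}\right) = 5$)
$- \frac{3753}{3796} - \frac{1176}{d{\left(4 \cdot 4 \cdot 1 \right)}} = - \frac{3753}{3796} - \frac{1176}{5} = - \frac{4482861}{18980}$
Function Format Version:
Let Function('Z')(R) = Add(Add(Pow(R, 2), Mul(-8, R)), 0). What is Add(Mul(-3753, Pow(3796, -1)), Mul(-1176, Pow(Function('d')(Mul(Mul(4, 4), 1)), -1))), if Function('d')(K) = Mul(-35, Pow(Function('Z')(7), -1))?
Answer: Rational(-4482861, 18980) ≈ -236.19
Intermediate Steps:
Function('Z')(R) = Add(Pow(R, 2), Mul(-8, R))
Function('d')(K) = 5 (Function('d')(K) = Mul(-35, Pow(Mul(7, Add(-8, 7)), -1)) = Mul(-35, Pow(Mul(7, -1), -1)) = Mul(-35, Pow(-7, -1)) = Mul(-35, Rational(-1, 7)) = 5)
Add(Mul(-3753, Pow(3796, -1)), Mul(-1176, Pow(Function('d')(Mul(Mul(4, 4), 1)), -1))) = Add(Mul(-3753, Pow(3796, -1)), Mul(-1176, Pow(5, -1))) = Add(Mul(-3753, Rational(1, 3796)), Mul(-1176, Rational(1, 5))) = Add(Rational(-3753, 3796), Rational(-1176, 5)) = Rational(-4482861, 18980)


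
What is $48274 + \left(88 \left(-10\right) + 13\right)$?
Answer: $47407$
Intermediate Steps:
$48274 + \left(88 \left(-10\right) + 13\right) = 48274 + \left(-880 + 13\right) = 48274 - 867 = 47407$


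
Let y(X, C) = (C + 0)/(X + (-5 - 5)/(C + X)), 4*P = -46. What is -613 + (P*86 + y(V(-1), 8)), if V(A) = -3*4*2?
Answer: -299638/187 ≈ -1602.3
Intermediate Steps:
P = -23/2 (P = (1/4)*(-46) = -23/2 ≈ -11.500)
V(A) = -24 (V(A) = -12*2 = -24)
y(X, C) = C/(X - 10/(C + X))
-613 + (P*86 + y(V(-1), 8)) = -613 + (-23/2*86 + 8*(8 - 24)/(-10 + (-24)**2 + 8*(-24))) = -613 + (-989 + 8*(-16)/(-10 + 576 - 192)) = -613 + (-989 + 8*(-16)/374) = -613 + (-989 + 8*(1/374)*(-16)) = -613 + (-989 - 64/187) = -613 - 185007/187 = -299638/187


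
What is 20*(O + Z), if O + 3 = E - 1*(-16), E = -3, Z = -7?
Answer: 60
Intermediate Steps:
O = 10 (O = -3 + (-3 - 1*(-16)) = -3 + (-3 + 16) = -3 + 13 = 10)
20*(O + Z) = 20*(10 - 7) = 20*3 = 60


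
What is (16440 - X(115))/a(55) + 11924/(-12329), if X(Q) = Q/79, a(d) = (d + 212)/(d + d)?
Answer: 1760957849618/260055597 ≈ 6771.5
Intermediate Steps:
a(d) = (212 + d)/(2*d) (a(d) = (212 + d)/((2*d)) = (212 + d)*(1/(2*d)) = (212 + d)/(2*d))
X(Q) = Q/79 (X(Q) = Q*(1/79) = Q/79)
(16440 - X(115))/a(55) + 11924/(-12329) = (16440 - 115/79)/(((½)*(212 + 55)/55)) + 11924/(-12329) = (16440 - 1*115/79)/(((½)*(1/55)*267)) + 11924*(-1/12329) = (16440 - 115/79)/(267/110) - 11924/12329 = (1298645/79)*(110/267) - 11924/12329 = 142850950/21093 - 11924/12329 = 1760957849618/260055597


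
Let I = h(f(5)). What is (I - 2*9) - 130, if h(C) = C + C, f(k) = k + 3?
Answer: -132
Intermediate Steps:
f(k) = 3 + k
h(C) = 2*C
I = 16 (I = 2*(3 + 5) = 2*8 = 16)
(I - 2*9) - 130 = (16 - 2*9) - 130 = (16 - 18) - 130 = -2 - 130 = -132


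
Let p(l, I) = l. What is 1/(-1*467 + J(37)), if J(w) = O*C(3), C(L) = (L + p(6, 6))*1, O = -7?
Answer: -1/530 ≈ -0.0018868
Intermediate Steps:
C(L) = 6 + L (C(L) = (L + 6)*1 = (6 + L)*1 = 6 + L)
J(w) = -63 (J(w) = -7*(6 + 3) = -7*9 = -63)
1/(-1*467 + J(37)) = 1/(-1*467 - 63) = 1/(-467 - 63) = 1/(-530) = -1/530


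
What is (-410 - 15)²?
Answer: 180625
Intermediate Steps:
(-410 - 15)² = (-425)² = 180625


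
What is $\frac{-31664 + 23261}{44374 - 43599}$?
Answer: $- \frac{8403}{775} \approx -10.843$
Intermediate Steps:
$\frac{-31664 + 23261}{44374 - 43599} = - \frac{8403}{775}$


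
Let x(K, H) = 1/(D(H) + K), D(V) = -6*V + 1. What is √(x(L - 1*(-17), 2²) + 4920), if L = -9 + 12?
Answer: √44277/3 ≈ 70.140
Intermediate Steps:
D(V) = 1 - 6*V
L = 3
x(K, H) = 1/(1 + K - 6*H) (x(K, H) = 1/((1 - 6*H) + K) = 1/(1 + K - 6*H))
√(x(L - 1*(-17), 2²) + 4920) = √(1/(1 + (3 - 1*(-17)) - 6*2²) + 4920) = √(1/(1 + (3 + 17) - 6*4) + 4920) = √(1/(1 + 20 - 24) + 4920) = √(1/(-3) + 4920) = √(-⅓ + 4920) = √(14759/3) = √44277/3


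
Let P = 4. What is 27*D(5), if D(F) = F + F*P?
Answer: 675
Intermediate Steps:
D(F) = 5*F (D(F) = F + F*4 = F + 4*F = 5*F)
27*D(5) = 27*(5*5) = 27*25 = 675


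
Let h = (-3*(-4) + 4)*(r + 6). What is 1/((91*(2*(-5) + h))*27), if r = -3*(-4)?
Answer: 1/683046 ≈ 1.4640e-6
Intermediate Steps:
r = 12
h = 288 (h = (-3*(-4) + 4)*(12 + 6) = (12 + 4)*18 = 16*18 = 288)
1/((91*(2*(-5) + h))*27) = 1/((91*(2*(-5) + 288))*27) = 1/((91*(-10 + 288))*27) = 1/((91*278)*27) = 1/(25298*27) = 1/683046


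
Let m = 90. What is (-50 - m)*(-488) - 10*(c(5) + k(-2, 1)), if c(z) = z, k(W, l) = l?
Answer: 68260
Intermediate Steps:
(-50 - m)*(-488) - 10*(c(5) + k(-2, 1)) = (-50 - 1*90)*(-488) - 10*(5 + 1) = (-50 - 90)*(-488) - 10*6 = -140*(-488) - 60 = 68320 - 60 = 68260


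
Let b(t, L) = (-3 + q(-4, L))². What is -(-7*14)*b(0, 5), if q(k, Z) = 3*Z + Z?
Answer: 28322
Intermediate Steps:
q(k, Z) = 4*Z
b(t, L) = (-3 + 4*L)²
-(-7*14)*b(0, 5) = -(-7*14)*(-3 + 4*5)² = -(-98)*(-3 + 20)² = -(-98)*17² = -(-98)*289 = -1*(-28322) = 28322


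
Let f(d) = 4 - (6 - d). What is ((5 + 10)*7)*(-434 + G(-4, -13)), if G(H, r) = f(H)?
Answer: -46200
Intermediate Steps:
f(d) = -2 + d (f(d) = 4 + (-6 + d) = -2 + d)
G(H, r) = -2 + H
((5 + 10)*7)*(-434 + G(-4, -13)) = ((5 + 10)*7)*(-434 + (-2 - 4)) = (15*7)*(-434 - 6) = 105*(-440) = -46200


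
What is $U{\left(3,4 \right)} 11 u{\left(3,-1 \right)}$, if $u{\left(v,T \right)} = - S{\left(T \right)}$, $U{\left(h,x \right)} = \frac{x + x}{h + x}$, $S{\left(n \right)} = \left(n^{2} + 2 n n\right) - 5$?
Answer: $\frac{176}{7} \approx 25.143$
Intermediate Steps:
$S{\left(n \right)} = -5 + 3 n^{2}$ ($S{\left(n \right)} = \left(n^{2} + 2 n^{2}\right) - 5 = 3 n^{2} - 5 = -5 + 3 n^{2}$)
$U{\left(h,x \right)} = \frac{2 x}{h + x}$
$u{\left(v,T \right)} = 5 - 3 T^{2}$ ($u{\left(v,T \right)} = - (-5 + 3 T^{2}) = 5 - 3 T^{2}$)
$U{\left(3,4 \right)} 11 u{\left(3,-1 \right)} = 2 \cdot 4 \frac{1}{3 + 4} \cdot 11 \left(5 - 3 \left(-1\right)^{2}\right) = 2 \cdot 4 \cdot \frac{1}{7} \cdot 11 \left(5 - 3\right) = \frac{8}{7} \cdot 11 \cdot 2 = \frac{88}{7} \cdot 2 = \frac{176}{7}$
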